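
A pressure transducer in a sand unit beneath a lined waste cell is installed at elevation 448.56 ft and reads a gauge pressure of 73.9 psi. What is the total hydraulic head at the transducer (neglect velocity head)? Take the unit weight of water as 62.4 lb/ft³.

h ≈ 619.10 ft

ψ = 144·P/γ = 144 × 73.9 / 62.4 = 170.54 ft.
h = z + ψ = 448.56 + 170.54 = 619.10 ft.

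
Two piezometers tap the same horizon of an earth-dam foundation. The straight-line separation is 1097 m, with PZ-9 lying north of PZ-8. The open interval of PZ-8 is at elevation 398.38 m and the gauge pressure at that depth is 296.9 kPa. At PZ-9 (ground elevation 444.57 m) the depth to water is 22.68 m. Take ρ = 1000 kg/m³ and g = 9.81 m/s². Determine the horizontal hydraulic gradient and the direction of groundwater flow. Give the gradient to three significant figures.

i ≈ 0.00616; groundwater flows toward the north

Pressure head at PZ-8: ψ = P/(ρg) = 296.9×1000 / (1000 × 9.81) = 30.27 m.
Total head at PZ-8: h = z + ψ = 398.38 + 30.27 = 428.65 m.
Total head at PZ-9: h = 444.57 − 22.68 = 421.89 m.
Head difference: h(PZ-8) − h(PZ-9) = 428.65 − 421.89 = 6.76 m.
Hydraulic gradient: i = |Δh| / L = 6.76 / 1097 = 0.00616.
Flow is from higher to lower head: from PZ-8 toward PZ-9, i.e. toward the north.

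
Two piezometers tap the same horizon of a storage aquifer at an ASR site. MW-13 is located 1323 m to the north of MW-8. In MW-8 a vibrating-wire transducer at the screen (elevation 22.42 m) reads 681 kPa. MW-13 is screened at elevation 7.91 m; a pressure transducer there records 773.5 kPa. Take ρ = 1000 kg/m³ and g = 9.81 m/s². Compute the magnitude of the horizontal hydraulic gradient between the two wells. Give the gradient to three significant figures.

Pressure head at MW-8: ψ = P/(ρg) = 681×1000 / (1000 × 9.81) = 69.42 m.
Total head at MW-8: h = z + ψ = 22.42 + 69.42 = 91.84 m.
Pressure head at MW-13: ψ = P/(ρg) = 773.5×1000 / (1000 × 9.81) = 78.85 m.
Total head at MW-13: h = z + ψ = 7.91 + 78.85 = 86.76 m.
Head difference: h(MW-8) − h(MW-13) = 91.84 − 86.76 = 5.08 m.
Hydraulic gradient: i = |Δh| / L = 5.08 / 1323 = 0.00384.

i ≈ 0.00384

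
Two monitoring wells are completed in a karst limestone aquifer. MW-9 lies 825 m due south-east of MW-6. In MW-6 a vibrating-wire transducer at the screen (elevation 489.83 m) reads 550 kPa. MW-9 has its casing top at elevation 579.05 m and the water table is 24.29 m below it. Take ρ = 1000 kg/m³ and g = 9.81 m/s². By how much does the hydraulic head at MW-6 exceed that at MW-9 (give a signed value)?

Δh ≈ -8.86 m

Pressure head at MW-6: ψ = P/(ρg) = 550×1000 / (1000 × 9.81) = 56.07 m.
Total head at MW-6: h = z + ψ = 489.83 + 56.07 = 545.90 m.
Total head at MW-9: h = 579.05 − 24.29 = 554.76 m.
Head difference: h(MW-6) − h(MW-9) = 545.90 − 554.76 = -8.86 m.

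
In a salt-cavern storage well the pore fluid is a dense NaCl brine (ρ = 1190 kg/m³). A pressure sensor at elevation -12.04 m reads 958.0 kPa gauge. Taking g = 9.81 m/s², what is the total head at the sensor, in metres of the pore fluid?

h ≈ 70.02 m

ψ = P/(ρg) = 958.0×1000 / (1190 × 9.81) = 82.06 m.
h = z + ψ = -12.04 + 82.06 = 70.02 m.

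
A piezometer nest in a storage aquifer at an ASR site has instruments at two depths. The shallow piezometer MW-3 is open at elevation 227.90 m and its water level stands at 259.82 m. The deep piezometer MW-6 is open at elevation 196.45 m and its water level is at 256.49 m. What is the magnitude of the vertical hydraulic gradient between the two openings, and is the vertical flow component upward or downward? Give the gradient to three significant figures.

|i_v| ≈ 0.106; vertical flow is downward

Total head at MW-3: h = 259.82 m (water level in the standpipe).
Total head at MW-6: h = 256.49 m.
Δh = h(MW-3) − h(MW-6) = 259.82 − 256.49 = 3.33 m.
Vertical separation Δz = 227.90 − 196.45 = 31.45 m.
|i_v| = |Δh| / Δz = 3.33 / 31.45 = 0.106.
Head is higher in the shallow piezometer, so vertical flow is downward (recharge condition).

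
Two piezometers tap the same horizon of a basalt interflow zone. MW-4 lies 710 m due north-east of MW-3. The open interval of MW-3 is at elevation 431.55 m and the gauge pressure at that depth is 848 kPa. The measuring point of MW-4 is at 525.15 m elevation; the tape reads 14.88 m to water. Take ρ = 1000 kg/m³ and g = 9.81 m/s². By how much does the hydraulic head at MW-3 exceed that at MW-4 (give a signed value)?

Δh ≈ 7.72 m

Pressure head at MW-3: ψ = P/(ρg) = 848×1000 / (1000 × 9.81) = 86.44 m.
Total head at MW-3: h = z + ψ = 431.55 + 86.44 = 517.99 m.
Total head at MW-4: h = 525.15 − 14.88 = 510.27 m.
Head difference: h(MW-3) − h(MW-4) = 517.99 − 510.27 = 7.72 m.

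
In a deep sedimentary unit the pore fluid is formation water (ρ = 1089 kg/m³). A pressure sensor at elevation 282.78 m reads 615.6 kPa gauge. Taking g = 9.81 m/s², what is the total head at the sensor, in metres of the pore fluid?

ψ = P/(ρg) = 615.6×1000 / (1089 × 9.81) = 57.62 m.
h = z + ψ = 282.78 + 57.62 = 340.40 m.

h ≈ 340.40 m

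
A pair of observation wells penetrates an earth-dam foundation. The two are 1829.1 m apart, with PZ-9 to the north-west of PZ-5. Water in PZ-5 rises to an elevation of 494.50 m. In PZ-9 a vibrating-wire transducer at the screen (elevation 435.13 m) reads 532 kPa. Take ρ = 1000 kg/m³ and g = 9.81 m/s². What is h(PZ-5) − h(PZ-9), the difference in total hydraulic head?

Δh ≈ 5.14 m

Total head at PZ-5: h = 494.50 m (water level in the piezometer is the total head).
Pressure head at PZ-9: ψ = P/(ρg) = 532×1000 / (1000 × 9.81) = 54.23 m.
Total head at PZ-9: h = z + ψ = 435.13 + 54.23 = 489.36 m.
Head difference: h(PZ-5) − h(PZ-9) = 494.50 − 489.36 = 5.14 m.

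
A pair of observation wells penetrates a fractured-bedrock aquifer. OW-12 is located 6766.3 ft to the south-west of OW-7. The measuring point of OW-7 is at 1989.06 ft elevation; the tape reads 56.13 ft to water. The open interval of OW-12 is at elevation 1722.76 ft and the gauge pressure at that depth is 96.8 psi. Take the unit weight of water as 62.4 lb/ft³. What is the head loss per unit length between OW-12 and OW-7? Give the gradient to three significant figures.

i ≈ 0.00195 ft/ft

Total head at OW-7: h = 1989.06 − 56.13 = 1932.93 ft.
Pressure head at OW-12: ψ = 144·P/γ = 144 × 96.8 / 62.4 = 223.38 ft.
Total head at OW-12: h = z + ψ = 1722.76 + 223.38 = 1946.14 ft.
Head difference: h(OW-7) − h(OW-12) = 1932.93 − 1946.14 = -13.21 ft.
Hydraulic gradient: i = |Δh| / L = 13.21 / 6766.3 = 0.00195.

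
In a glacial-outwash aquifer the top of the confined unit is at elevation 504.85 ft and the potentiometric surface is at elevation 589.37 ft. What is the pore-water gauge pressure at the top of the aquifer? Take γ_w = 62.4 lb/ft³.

Pressure head at the aquifer top: ψ = h − z = 589.37 − 504.85 = 84.52 ft.
P = γψ/144 = 62.4 × 84.52 / 144 = 36.6 psi.

P ≈ 36.6 psi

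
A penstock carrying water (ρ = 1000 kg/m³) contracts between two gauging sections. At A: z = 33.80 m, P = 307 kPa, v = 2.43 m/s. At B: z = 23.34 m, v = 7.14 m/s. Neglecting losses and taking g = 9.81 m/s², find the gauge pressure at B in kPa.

P₂ ≈ 387 kPa

Pressure head at A: ψ₁ = P₁/(ρg) = 307×1000 / (1000 × 9.81) = 31.29 m.
Velocity heads: v₁²/2g = 2.43²/19.62 = 0.301 m; v₂²/2g = 7.14²/19.62 = 2.598 m.
Total head H = z₁ + ψ₁ + v₁²/2g = 33.80 + 31.29 + 0.301 = 65.39 m.
ψ₂ = H − z₂ − v₂²/2g = 65.39 − 23.34 − 2.598 = 39.45 m.
P₂ = ρgψ₂ = 1000 × 9.81 × 39.45 ≈ 387 kPa.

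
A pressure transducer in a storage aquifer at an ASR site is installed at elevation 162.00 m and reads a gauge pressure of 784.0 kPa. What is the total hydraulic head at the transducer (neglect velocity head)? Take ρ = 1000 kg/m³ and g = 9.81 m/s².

ψ = P/(ρg) = 784.0×1000 / (1000 × 9.81) = 79.92 m.
h = z + ψ = 162.00 + 79.92 = 241.92 m.

h ≈ 241.92 m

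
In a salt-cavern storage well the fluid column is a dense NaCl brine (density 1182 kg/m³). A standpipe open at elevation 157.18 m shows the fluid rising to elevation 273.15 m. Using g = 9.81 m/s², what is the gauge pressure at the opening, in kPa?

Pressure head ψ = h − z = 273.15 − 157.18 = 115.97 m.
P = ρgψ = 1182 × 9.81 × 115.97 = 1344721 Pa ≈ 1340 kPa.

P ≈ 1340 kPa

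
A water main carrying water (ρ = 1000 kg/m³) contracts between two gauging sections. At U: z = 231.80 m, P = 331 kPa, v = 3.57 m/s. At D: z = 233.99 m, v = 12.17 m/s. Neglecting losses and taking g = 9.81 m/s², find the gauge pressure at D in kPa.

Pressure head at U: ψ₁ = P₁/(ρg) = 331×1000 / (1000 × 9.81) = 33.74 m.
Velocity heads: v₁²/2g = 3.57²/19.62 = 0.650 m; v₂²/2g = 12.17²/19.62 = 7.549 m.
Total head H = z₁ + ψ₁ + v₁²/2g = 231.80 + 33.74 + 0.650 = 266.19 m.
ψ₂ = H − z₂ − v₂²/2g = 266.19 − 233.99 − 7.549 = 24.65 m.
P₂ = ρgψ₂ = 1000 × 9.81 × 24.65 ≈ 242 kPa.

P₂ ≈ 242 kPa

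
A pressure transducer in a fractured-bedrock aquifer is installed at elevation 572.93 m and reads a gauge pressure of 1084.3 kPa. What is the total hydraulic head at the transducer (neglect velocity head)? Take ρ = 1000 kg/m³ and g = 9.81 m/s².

ψ = P/(ρg) = 1084.3×1000 / (1000 × 9.81) = 110.53 m.
h = z + ψ = 572.93 + 110.53 = 683.46 m.

h ≈ 683.46 m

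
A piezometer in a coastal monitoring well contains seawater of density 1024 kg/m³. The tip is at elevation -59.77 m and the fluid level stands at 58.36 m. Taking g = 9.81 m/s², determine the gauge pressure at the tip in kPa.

P ≈ 1190 kPa

Pressure head ψ = h − z = 58.36 − (-59.77) = 118.13 m.
P = ρgψ = 1024 × 9.81 × 118.13 = 1186668 Pa ≈ 1190 kPa.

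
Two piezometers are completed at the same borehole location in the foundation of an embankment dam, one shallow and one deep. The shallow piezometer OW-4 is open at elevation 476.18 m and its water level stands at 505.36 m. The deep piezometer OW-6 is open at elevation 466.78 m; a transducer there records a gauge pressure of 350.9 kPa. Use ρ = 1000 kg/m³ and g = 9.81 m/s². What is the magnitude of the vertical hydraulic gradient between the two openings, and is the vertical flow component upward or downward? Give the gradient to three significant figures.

|i_v| ≈ 0.299; vertical flow is downward

Total head at OW-4: h = 505.36 m (water level in the standpipe).
Pressure head at OW-6: ψ = P/(ρg) = 350.9×1000 / (1000 × 9.81) = 35.77 m.
Total head at OW-6: h = z + ψ = 466.78 + 35.77 = 502.55 m.
Δh = h(OW-4) − h(OW-6) = 505.36 − 502.55 = 2.81 m.
Vertical separation Δz = 476.18 − 466.78 = 9.40 m.
|i_v| = |Δh| / Δz = 2.81 / 9.40 = 0.299.
Head is higher in the shallow piezometer, so vertical flow is downward (recharge condition).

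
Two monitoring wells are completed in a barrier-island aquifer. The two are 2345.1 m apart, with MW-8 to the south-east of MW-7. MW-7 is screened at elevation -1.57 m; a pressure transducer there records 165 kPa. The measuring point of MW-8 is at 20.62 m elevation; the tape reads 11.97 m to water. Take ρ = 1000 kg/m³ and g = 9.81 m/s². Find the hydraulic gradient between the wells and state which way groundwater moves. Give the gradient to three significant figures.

Pressure head at MW-7: ψ = P/(ρg) = 165×1000 / (1000 × 9.81) = 16.82 m.
Total head at MW-7: h = z + ψ = -1.57 + 16.82 = 15.25 m.
Total head at MW-8: h = 20.62 − 11.97 = 8.65 m.
Head difference: h(MW-7) − h(MW-8) = 15.25 − 8.65 = 6.60 m.
Hydraulic gradient: i = |Δh| / L = 6.60 / 2345.1 = 0.00281.
Flow is from higher to lower head: from MW-7 toward MW-8, i.e. toward the south-east.

i ≈ 0.00281; groundwater flows toward the south-east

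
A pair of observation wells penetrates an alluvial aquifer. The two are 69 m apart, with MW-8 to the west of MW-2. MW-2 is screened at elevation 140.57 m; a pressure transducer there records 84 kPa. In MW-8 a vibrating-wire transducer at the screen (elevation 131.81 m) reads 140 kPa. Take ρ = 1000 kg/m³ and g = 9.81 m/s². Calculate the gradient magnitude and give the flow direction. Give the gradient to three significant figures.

Pressure head at MW-2: ψ = P/(ρg) = 84×1000 / (1000 × 9.81) = 8.56 m.
Total head at MW-2: h = z + ψ = 140.57 + 8.56 = 149.13 m.
Pressure head at MW-8: ψ = P/(ρg) = 140×1000 / (1000 × 9.81) = 14.27 m.
Total head at MW-8: h = z + ψ = 131.81 + 14.27 = 146.08 m.
Head difference: h(MW-2) − h(MW-8) = 149.13 − 146.08 = 3.05 m.
Hydraulic gradient: i = |Δh| / L = 3.05 / 69 = 0.0442.
Flow is from higher to lower head: from MW-2 toward MW-8, i.e. toward the west.

i ≈ 0.0442; groundwater flows toward the west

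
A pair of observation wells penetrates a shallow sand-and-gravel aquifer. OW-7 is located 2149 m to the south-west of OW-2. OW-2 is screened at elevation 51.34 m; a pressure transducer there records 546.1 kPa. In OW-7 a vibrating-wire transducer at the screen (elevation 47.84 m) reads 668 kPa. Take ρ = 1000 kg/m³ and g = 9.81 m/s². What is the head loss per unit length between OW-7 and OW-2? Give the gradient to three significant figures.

Pressure head at OW-2: ψ = P/(ρg) = 546.1×1000 / (1000 × 9.81) = 55.67 m.
Total head at OW-2: h = z + ψ = 51.34 + 55.67 = 107.01 m.
Pressure head at OW-7: ψ = P/(ρg) = 668×1000 / (1000 × 9.81) = 68.09 m.
Total head at OW-7: h = z + ψ = 47.84 + 68.09 = 115.93 m.
Head difference: h(OW-2) − h(OW-7) = 107.01 − 115.93 = -8.92 m.
Hydraulic gradient: i = |Δh| / L = 8.92 / 2149 = 0.00415.

i ≈ 0.00415 m/m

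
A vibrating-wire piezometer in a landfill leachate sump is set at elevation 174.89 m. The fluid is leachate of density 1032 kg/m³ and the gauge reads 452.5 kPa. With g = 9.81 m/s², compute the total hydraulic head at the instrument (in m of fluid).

ψ = P/(ρg) = 452.5×1000 / (1032 × 9.81) = 44.70 m.
h = z + ψ = 174.89 + 44.70 = 219.59 m.

h ≈ 219.59 m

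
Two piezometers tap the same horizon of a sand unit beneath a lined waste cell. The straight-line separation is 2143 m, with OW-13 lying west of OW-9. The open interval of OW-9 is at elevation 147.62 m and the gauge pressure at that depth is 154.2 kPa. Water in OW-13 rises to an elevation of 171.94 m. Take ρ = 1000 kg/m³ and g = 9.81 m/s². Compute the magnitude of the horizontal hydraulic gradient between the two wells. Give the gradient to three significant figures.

i ≈ 0.00401

Pressure head at OW-9: ψ = P/(ρg) = 154.2×1000 / (1000 × 9.81) = 15.72 m.
Total head at OW-9: h = z + ψ = 147.62 + 15.72 = 163.34 m.
Total head at OW-13: h = 171.94 m (water level in the piezometer is the total head).
Head difference: h(OW-9) − h(OW-13) = 163.34 − 171.94 = -8.60 m.
Hydraulic gradient: i = |Δh| / L = 8.60 / 2143 = 0.00401.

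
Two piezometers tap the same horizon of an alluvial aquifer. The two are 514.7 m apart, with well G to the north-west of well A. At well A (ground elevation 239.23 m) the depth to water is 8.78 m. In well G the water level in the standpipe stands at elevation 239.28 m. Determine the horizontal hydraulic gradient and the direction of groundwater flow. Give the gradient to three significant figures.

Total head at well A: h = 239.23 − 8.78 = 230.45 m.
Total head at well G: h = 239.28 m (water level in the piezometer is the total head).
Head difference: h(well A) − h(well G) = 230.45 − 239.28 = -8.83 m.
Hydraulic gradient: i = |Δh| / L = 8.83 / 514.7 = 0.0172.
Flow is from higher to lower head: from well G toward well A, i.e. toward the south-east.

i ≈ 0.0172; groundwater flows toward the south-east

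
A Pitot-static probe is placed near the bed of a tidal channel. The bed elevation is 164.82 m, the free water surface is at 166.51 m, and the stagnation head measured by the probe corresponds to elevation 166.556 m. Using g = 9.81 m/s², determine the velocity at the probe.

Near the bed, under hydrostatic conditions, the piezometric head (z + ψ) equals the free-surface elevation, 166.51 m.
Velocity head = total − piezometric = 166.556 − 166.51 = 0.046 m.
v = √(2g·h_v) = √(2 × 9.81 × 0.046) = 0.950 m/s.

v ≈ 0.950 m/s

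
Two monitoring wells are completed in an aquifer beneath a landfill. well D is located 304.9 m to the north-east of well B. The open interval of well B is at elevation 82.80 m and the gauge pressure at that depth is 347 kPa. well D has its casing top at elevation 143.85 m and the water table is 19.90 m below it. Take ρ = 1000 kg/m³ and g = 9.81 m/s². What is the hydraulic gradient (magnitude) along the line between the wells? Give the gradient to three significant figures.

Pressure head at well B: ψ = P/(ρg) = 347×1000 / (1000 × 9.81) = 35.37 m.
Total head at well B: h = z + ψ = 82.80 + 35.37 = 118.17 m.
Total head at well D: h = 143.85 − 19.90 = 123.95 m.
Head difference: h(well B) − h(well D) = 118.17 − 123.95 = -5.78 m.
Hydraulic gradient: i = |Δh| / L = 5.78 / 304.9 = 0.0190.

i ≈ 0.0190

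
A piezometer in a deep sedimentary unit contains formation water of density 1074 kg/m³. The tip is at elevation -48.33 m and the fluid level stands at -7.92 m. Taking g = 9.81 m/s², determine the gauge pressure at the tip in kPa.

Pressure head ψ = h − z = -7.92 − (-48.33) = 40.41 m.
P = ρgψ = 1074 × 9.81 × 40.41 = 425757 Pa ≈ 426 kPa.

P ≈ 426 kPa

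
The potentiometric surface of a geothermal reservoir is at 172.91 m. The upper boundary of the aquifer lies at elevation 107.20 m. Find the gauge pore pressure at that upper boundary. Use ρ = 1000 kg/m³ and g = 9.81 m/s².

P ≈ 645 kPa

Pressure head at the aquifer top: ψ = h − z = 172.91 − 107.20 = 65.71 m.
P = ρgψ = 1000 × 9.81 × 65.71 = 644615 Pa ≈ 645 kPa.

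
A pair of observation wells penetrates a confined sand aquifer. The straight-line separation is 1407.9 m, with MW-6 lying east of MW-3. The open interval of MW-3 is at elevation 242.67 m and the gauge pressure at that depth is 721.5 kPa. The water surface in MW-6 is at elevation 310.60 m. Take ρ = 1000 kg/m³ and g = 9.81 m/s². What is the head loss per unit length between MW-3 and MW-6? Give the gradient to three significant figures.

Pressure head at MW-3: ψ = P/(ρg) = 721.5×1000 / (1000 × 9.81) = 73.55 m.
Total head at MW-3: h = z + ψ = 242.67 + 73.55 = 316.22 m.
Total head at MW-6: h = 310.60 m (water level in the piezometer is the total head).
Head difference: h(MW-3) − h(MW-6) = 316.22 − 310.60 = 5.62 m.
Hydraulic gradient: i = |Δh| / L = 5.62 / 1407.9 = 0.00399.

i ≈ 0.00399 m/m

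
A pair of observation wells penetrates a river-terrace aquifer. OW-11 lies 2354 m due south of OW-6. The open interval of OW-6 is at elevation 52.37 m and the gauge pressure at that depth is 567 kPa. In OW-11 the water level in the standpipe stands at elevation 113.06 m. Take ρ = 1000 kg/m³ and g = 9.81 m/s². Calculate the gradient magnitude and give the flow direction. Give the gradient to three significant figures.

Pressure head at OW-6: ψ = P/(ρg) = 567×1000 / (1000 × 9.81) = 57.80 m.
Total head at OW-6: h = z + ψ = 52.37 + 57.80 = 110.17 m.
Total head at OW-11: h = 113.06 m (water level in the piezometer is the total head).
Head difference: h(OW-6) − h(OW-11) = 110.17 − 113.06 = -2.89 m.
Hydraulic gradient: i = |Δh| / L = 2.89 / 2354 = 0.00123.
Flow is from higher to lower head: from OW-11 toward OW-6, i.e. toward the north.

i ≈ 0.00123; groundwater flows toward the north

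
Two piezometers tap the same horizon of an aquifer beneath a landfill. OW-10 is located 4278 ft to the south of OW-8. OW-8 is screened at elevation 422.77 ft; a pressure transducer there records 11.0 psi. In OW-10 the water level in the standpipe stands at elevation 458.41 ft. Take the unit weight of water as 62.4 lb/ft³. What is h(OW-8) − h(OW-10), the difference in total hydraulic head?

Pressure head at OW-8: ψ = 144·P/γ = 144 × 11.0 / 62.4 = 25.38 ft.
Total head at OW-8: h = z + ψ = 422.77 + 25.38 = 448.15 ft.
Total head at OW-10: h = 458.41 ft (water level in the piezometer is the total head).
Head difference: h(OW-8) − h(OW-10) = 448.15 − 458.41 = -10.26 ft.

Δh ≈ -10.26 ft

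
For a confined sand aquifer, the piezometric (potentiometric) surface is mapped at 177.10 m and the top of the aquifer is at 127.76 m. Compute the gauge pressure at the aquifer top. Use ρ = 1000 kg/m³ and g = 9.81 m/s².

Pressure head at the aquifer top: ψ = h − z = 177.10 − 127.76 = 49.34 m.
P = ρgψ = 1000 × 9.81 × 49.34 = 484025 Pa ≈ 484 kPa.

P ≈ 484 kPa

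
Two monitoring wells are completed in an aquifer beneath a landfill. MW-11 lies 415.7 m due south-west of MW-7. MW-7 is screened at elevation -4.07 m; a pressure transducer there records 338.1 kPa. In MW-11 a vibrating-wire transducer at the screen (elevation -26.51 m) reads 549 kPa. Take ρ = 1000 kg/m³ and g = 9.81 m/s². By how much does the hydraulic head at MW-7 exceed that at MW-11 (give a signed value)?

Pressure head at MW-7: ψ = P/(ρg) = 338.1×1000 / (1000 × 9.81) = 34.46 m.
Total head at MW-7: h = z + ψ = -4.07 + 34.46 = 30.39 m.
Pressure head at MW-11: ψ = P/(ρg) = 549×1000 / (1000 × 9.81) = 55.96 m.
Total head at MW-11: h = z + ψ = -26.51 + 55.96 = 29.45 m.
Head difference: h(MW-7) − h(MW-11) = 30.39 − 29.45 = 0.94 m.

Δh ≈ 0.94 m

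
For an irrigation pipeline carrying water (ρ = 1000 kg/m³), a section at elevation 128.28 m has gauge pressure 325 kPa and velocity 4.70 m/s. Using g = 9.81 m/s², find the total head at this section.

h ≈ 162.54 m

Pressure head ψ = P/(ρg) = 325×1000 / (1000 × 9.81) = 33.13 m.
Velocity head = v²/(2g) = 4.70² / (2 × 9.81) = 1.126 m.
h = z + ψ + v²/(2g) = 128.28 + 33.13 + 1.126 = 162.54 m.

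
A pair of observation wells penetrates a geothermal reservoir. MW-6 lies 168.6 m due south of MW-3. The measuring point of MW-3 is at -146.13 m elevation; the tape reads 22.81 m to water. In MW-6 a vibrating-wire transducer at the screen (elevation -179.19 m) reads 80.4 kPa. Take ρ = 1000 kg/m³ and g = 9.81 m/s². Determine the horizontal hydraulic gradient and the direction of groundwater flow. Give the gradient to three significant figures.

Total head at MW-3: h = -146.13 − 22.81 = -168.94 m.
Pressure head at MW-6: ψ = P/(ρg) = 80.4×1000 / (1000 × 9.81) = 8.20 m.
Total head at MW-6: h = z + ψ = -179.19 + 8.20 = -170.99 m.
Head difference: h(MW-3) − h(MW-6) = -168.94 − (-170.99) = 2.05 m.
Hydraulic gradient: i = |Δh| / L = 2.05 / 168.6 = 0.0122.
Flow is from higher to lower head: from MW-3 toward MW-6, i.e. toward the south.

i ≈ 0.0122; groundwater flows toward the south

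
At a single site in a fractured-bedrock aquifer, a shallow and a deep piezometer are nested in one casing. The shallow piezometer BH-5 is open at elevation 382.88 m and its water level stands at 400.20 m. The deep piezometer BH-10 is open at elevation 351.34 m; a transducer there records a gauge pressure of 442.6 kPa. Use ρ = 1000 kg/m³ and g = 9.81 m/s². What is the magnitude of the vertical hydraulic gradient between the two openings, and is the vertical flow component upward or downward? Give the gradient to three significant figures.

|i_v| ≈ 0.119; vertical flow is downward

Total head at BH-5: h = 400.20 m (water level in the standpipe).
Pressure head at BH-10: ψ = P/(ρg) = 442.6×1000 / (1000 × 9.81) = 45.12 m.
Total head at BH-10: h = z + ψ = 351.34 + 45.12 = 396.46 m.
Δh = h(BH-5) − h(BH-10) = 400.20 − 396.46 = 3.74 m.
Vertical separation Δz = 382.88 − 351.34 = 31.54 m.
|i_v| = |Δh| / Δz = 3.74 / 31.54 = 0.119.
Head is higher in the shallow piezometer, so vertical flow is downward (recharge condition).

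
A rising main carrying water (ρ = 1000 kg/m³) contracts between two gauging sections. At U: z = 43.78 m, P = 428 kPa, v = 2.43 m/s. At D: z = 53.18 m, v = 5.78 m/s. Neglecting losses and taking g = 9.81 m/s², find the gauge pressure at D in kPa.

Pressure head at U: ψ₁ = P₁/(ρg) = 428×1000 / (1000 × 9.81) = 43.63 m.
Velocity heads: v₁²/2g = 2.43²/19.62 = 0.301 m; v₂²/2g = 5.78²/19.62 = 1.703 m.
Total head H = z₁ + ψ₁ + v₁²/2g = 43.78 + 43.63 + 0.301 = 87.71 m.
ψ₂ = H − z₂ − v₂²/2g = 87.71 − 53.18 − 1.703 = 32.83 m.
P₂ = ρgψ₂ = 1000 × 9.81 × 32.83 ≈ 322 kPa.

P₂ ≈ 322 kPa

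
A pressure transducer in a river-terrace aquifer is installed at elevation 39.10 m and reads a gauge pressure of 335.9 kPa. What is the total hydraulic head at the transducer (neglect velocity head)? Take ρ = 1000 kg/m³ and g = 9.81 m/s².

h ≈ 73.34 m

ψ = P/(ρg) = 335.9×1000 / (1000 × 9.81) = 34.24 m.
h = z + ψ = 39.10 + 34.24 = 73.34 m.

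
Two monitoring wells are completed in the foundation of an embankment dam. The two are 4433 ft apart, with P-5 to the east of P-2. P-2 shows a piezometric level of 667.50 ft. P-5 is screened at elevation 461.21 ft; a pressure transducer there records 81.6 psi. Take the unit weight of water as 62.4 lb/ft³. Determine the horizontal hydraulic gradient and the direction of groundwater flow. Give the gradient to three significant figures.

i ≈ 0.00406; groundwater flows toward the east

Total head at P-2: h = 667.50 ft (water level in the piezometer is the total head).
Pressure head at P-5: ψ = 144·P/γ = 144 × 81.6 / 62.4 = 188.31 ft.
Total head at P-5: h = z + ψ = 461.21 + 188.31 = 649.52 ft.
Head difference: h(P-2) − h(P-5) = 667.50 − 649.52 = 17.98 ft.
Hydraulic gradient: i = |Δh| / L = 17.98 / 4433 = 0.00406.
Flow is from higher to lower head: from P-2 toward P-5, i.e. toward the east.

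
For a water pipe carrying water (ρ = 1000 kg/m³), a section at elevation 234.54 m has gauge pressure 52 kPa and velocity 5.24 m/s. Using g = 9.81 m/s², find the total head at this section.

h ≈ 241.24 m

Pressure head ψ = P/(ρg) = 52×1000 / (1000 × 9.81) = 5.30 m.
Velocity head = v²/(2g) = 5.24² / (2 × 9.81) = 1.399 m.
h = z + ψ + v²/(2g) = 234.54 + 5.30 + 1.399 = 241.24 m.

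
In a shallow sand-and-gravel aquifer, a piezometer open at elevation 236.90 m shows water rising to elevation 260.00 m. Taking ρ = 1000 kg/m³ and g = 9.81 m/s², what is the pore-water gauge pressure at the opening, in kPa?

Pressure head ψ = h − z = 260.00 − 236.90 = 23.10 m.
P = ρgψ = 1000 × 9.81 × 23.10 = 226611 Pa ≈ 227 kPa.

P ≈ 227 kPa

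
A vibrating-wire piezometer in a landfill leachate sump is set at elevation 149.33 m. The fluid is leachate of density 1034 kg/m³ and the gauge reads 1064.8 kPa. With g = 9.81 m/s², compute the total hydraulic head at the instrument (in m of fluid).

ψ = P/(ρg) = 1064.8×1000 / (1034 × 9.81) = 104.97 m.
h = z + ψ = 149.33 + 104.97 = 254.30 m.

h ≈ 254.30 m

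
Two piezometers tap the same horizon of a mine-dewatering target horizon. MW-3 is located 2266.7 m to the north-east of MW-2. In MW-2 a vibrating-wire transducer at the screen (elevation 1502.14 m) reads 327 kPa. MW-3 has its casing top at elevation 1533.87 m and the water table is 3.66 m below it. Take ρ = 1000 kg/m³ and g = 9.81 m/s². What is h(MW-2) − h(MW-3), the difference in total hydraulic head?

Δh ≈ 5.26 m

Pressure head at MW-2: ψ = P/(ρg) = 327×1000 / (1000 × 9.81) = 33.33 m.
Total head at MW-2: h = z + ψ = 1502.14 + 33.33 = 1535.47 m.
Total head at MW-3: h = 1533.87 − 3.66 = 1530.21 m.
Head difference: h(MW-2) − h(MW-3) = 1535.47 − 1530.21 = 5.26 m.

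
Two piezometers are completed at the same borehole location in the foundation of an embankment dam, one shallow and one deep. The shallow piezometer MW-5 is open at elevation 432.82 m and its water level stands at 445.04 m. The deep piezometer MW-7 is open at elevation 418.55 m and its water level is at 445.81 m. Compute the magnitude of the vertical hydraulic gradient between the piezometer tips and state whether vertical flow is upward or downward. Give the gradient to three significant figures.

|i_v| ≈ 0.0540; vertical flow is upward

Total head at MW-5: h = 445.04 m (water level in the standpipe).
Total head at MW-7: h = 445.81 m.
Δh = h(MW-5) − h(MW-7) = 445.04 − 445.81 = -0.77 m.
Vertical separation Δz = 432.82 − 418.55 = 14.27 m.
|i_v| = |Δh| / Δz = 0.77 / 14.27 = 0.0540.
Head is higher in the deep piezometer, so vertical flow is upward (discharge condition).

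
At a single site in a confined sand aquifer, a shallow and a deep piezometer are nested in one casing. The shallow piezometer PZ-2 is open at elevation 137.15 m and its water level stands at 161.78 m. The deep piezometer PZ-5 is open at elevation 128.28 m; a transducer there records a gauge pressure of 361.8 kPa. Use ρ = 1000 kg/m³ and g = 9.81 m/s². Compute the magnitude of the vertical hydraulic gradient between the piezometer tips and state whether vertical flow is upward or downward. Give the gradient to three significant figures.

Total head at PZ-2: h = 161.78 m (water level in the standpipe).
Pressure head at PZ-5: ψ = P/(ρg) = 361.8×1000 / (1000 × 9.81) = 36.88 m.
Total head at PZ-5: h = z + ψ = 128.28 + 36.88 = 165.16 m.
Δh = h(PZ-2) − h(PZ-5) = 161.78 − 165.16 = -3.38 m.
Vertical separation Δz = 137.15 − 128.28 = 8.87 m.
|i_v| = |Δh| / Δz = 3.38 / 8.87 = 0.381.
Head is higher in the deep piezometer, so vertical flow is upward (discharge condition).

|i_v| ≈ 0.381; vertical flow is upward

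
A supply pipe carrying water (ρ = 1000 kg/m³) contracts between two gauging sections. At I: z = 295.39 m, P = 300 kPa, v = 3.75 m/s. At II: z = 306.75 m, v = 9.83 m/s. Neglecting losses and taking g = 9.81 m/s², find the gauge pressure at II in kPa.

P₂ ≈ 147 kPa

Pressure head at I: ψ₁ = P₁/(ρg) = 300×1000 / (1000 × 9.81) = 30.58 m.
Velocity heads: v₁²/2g = 3.75²/19.62 = 0.717 m; v₂²/2g = 9.83²/19.62 = 4.925 m.
Total head H = z₁ + ψ₁ + v₁²/2g = 295.39 + 30.58 + 0.717 = 326.69 m.
ψ₂ = H − z₂ − v₂²/2g = 326.69 − 306.75 − 4.925 = 15.01 m.
P₂ = ρgψ₂ = 1000 × 9.81 × 15.01 ≈ 147 kPa.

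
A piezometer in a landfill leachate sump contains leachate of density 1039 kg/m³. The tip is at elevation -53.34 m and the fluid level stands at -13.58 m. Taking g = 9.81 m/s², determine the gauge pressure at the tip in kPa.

Pressure head ψ = h − z = -13.58 − (-53.34) = 39.76 m.
P = ρgψ = 1039 × 9.81 × 39.76 = 405257 Pa ≈ 405 kPa.

P ≈ 405 kPa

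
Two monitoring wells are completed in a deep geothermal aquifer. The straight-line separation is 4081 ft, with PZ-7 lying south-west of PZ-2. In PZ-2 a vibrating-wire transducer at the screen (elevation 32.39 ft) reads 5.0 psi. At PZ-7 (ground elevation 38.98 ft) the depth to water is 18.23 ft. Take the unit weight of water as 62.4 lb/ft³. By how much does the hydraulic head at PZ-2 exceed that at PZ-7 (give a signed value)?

Pressure head at PZ-2: ψ = 144·P/γ = 144 × 5.0 / 62.4 = 11.54 ft.
Total head at PZ-2: h = z + ψ = 32.39 + 11.54 = 43.93 ft.
Total head at PZ-7: h = 38.98 − 18.23 = 20.75 ft.
Head difference: h(PZ-2) − h(PZ-7) = 43.93 − 20.75 = 23.18 ft.

Δh ≈ 23.18 ft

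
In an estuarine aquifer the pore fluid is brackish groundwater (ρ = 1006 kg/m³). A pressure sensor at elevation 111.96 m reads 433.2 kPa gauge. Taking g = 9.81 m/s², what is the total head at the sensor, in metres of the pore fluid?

h ≈ 155.86 m

ψ = P/(ρg) = 433.2×1000 / (1006 × 9.81) = 43.90 m.
h = z + ψ = 111.96 + 43.90 = 155.86 m.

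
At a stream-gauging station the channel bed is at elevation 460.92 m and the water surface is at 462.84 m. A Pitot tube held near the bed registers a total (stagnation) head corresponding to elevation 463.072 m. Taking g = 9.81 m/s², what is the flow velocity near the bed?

v ≈ 2.13 m/s

Near the bed, under hydrostatic conditions, the piezometric head (z + ψ) equals the free-surface elevation, 462.84 m.
Velocity head = total − piezometric = 463.072 − 462.84 = 0.232 m.
v = √(2g·h_v) = √(2 × 9.81 × 0.232) = 2.13 m/s.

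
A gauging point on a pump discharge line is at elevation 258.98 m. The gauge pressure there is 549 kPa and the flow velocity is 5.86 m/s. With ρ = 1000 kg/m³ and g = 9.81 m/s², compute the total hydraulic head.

h ≈ 316.69 m

Pressure head ψ = P/(ρg) = 549×1000 / (1000 × 9.81) = 55.96 m.
Velocity head = v²/(2g) = 5.86² / (2 × 9.81) = 1.750 m.
h = z + ψ + v²/(2g) = 258.98 + 55.96 + 1.750 = 316.69 m.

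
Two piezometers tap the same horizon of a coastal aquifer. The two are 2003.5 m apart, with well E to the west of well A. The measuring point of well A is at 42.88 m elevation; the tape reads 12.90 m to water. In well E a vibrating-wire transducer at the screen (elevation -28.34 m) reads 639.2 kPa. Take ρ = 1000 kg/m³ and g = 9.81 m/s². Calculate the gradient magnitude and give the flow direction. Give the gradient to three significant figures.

Total head at well A: h = 42.88 − 12.90 = 29.98 m.
Pressure head at well E: ψ = P/(ρg) = 639.2×1000 / (1000 × 9.81) = 65.16 m.
Total head at well E: h = z + ψ = -28.34 + 65.16 = 36.82 m.
Head difference: h(well A) − h(well E) = 29.98 − 36.82 = -6.84 m.
Hydraulic gradient: i = |Δh| / L = 6.84 / 2003.5 = 0.00341.
Flow is from higher to lower head: from well E toward well A, i.e. toward the east.

i ≈ 0.00341; groundwater flows toward the east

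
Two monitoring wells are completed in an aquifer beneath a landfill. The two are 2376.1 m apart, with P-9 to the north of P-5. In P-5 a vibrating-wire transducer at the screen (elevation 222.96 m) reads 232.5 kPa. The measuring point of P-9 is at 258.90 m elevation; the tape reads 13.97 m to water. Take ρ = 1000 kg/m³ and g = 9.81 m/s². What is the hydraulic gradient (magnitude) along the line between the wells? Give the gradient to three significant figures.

Pressure head at P-5: ψ = P/(ρg) = 232.5×1000 / (1000 × 9.81) = 23.70 m.
Total head at P-5: h = z + ψ = 222.96 + 23.70 = 246.66 m.
Total head at P-9: h = 258.90 − 13.97 = 244.93 m.
Head difference: h(P-5) − h(P-9) = 246.66 − 244.93 = 1.73 m.
Hydraulic gradient: i = |Δh| / L = 1.73 / 2376.1 = 0.000728.

i ≈ 0.000728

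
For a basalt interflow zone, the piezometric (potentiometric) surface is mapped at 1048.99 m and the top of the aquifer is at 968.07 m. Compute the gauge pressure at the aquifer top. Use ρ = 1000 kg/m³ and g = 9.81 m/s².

Pressure head at the aquifer top: ψ = h − z = 1048.99 − 968.07 = 80.92 m.
P = ρgψ = 1000 × 9.81 × 80.92 = 793825 Pa ≈ 794 kPa.

P ≈ 794 kPa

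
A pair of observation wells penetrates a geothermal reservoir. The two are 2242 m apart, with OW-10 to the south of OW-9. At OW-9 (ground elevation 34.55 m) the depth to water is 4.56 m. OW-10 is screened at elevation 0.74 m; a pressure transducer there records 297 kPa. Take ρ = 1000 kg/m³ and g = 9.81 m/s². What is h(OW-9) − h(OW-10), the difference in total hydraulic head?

Δh ≈ -1.03 m

Total head at OW-9: h = 34.55 − 4.56 = 29.99 m.
Pressure head at OW-10: ψ = P/(ρg) = 297×1000 / (1000 × 9.81) = 30.28 m.
Total head at OW-10: h = z + ψ = 0.74 + 30.28 = 31.02 m.
Head difference: h(OW-9) − h(OW-10) = 29.99 − 31.02 = -1.03 m.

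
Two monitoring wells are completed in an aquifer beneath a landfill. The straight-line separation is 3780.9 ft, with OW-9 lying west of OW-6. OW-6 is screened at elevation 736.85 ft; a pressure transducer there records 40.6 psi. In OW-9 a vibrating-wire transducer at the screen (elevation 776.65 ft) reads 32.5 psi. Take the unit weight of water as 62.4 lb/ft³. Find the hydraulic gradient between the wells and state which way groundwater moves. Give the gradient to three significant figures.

Pressure head at OW-6: ψ = 144·P/γ = 144 × 40.6 / 62.4 = 93.69 ft.
Total head at OW-6: h = z + ψ = 736.85 + 93.69 = 830.54 ft.
Pressure head at OW-9: ψ = 144·P/γ = 144 × 32.5 / 62.4 = 75.00 ft.
Total head at OW-9: h = z + ψ = 776.65 + 75.00 = 851.65 ft.
Head difference: h(OW-6) − h(OW-9) = 830.54 − 851.65 = -21.11 ft.
Hydraulic gradient: i = |Δh| / L = 21.11 / 3780.9 = 0.00558.
Flow is from higher to lower head: from OW-9 toward OW-6, i.e. toward the east.

i ≈ 0.00558; groundwater flows toward the east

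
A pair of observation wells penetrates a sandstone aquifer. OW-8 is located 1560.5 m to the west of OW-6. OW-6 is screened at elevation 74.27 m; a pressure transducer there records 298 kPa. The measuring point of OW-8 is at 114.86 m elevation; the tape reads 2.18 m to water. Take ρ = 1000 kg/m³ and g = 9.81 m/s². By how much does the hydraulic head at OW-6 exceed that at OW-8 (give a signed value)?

Pressure head at OW-6: ψ = P/(ρg) = 298×1000 / (1000 × 9.81) = 30.38 m.
Total head at OW-6: h = z + ψ = 74.27 + 30.38 = 104.65 m.
Total head at OW-8: h = 114.86 − 2.18 = 112.68 m.
Head difference: h(OW-6) − h(OW-8) = 104.65 − 112.68 = -8.03 m.

Δh ≈ -8.03 m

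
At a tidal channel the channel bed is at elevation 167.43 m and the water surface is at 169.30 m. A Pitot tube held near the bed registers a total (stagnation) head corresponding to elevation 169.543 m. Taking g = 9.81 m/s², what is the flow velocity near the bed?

v ≈ 2.18 m/s

Near the bed, under hydrostatic conditions, the piezometric head (z + ψ) equals the free-surface elevation, 169.30 m.
Velocity head = total − piezometric = 169.543 − 169.30 = 0.243 m.
v = √(2g·h_v) = √(2 × 9.81 × 0.243) = 2.18 m/s.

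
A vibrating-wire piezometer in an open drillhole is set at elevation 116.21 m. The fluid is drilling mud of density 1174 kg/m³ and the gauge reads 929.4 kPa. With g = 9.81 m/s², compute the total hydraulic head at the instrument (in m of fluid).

h ≈ 196.91 m

ψ = P/(ρg) = 929.4×1000 / (1174 × 9.81) = 80.70 m.
h = z + ψ = 116.21 + 80.70 = 196.91 m.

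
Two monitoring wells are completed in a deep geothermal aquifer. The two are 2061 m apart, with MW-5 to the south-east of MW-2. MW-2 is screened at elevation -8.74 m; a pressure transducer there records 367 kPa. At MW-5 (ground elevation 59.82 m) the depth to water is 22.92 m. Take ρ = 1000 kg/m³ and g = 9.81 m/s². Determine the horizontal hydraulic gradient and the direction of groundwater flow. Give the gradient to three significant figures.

Pressure head at MW-2: ψ = P/(ρg) = 367×1000 / (1000 × 9.81) = 37.41 m.
Total head at MW-2: h = z + ψ = -8.74 + 37.41 = 28.67 m.
Total head at MW-5: h = 59.82 − 22.92 = 36.90 m.
Head difference: h(MW-2) − h(MW-5) = 28.67 − 36.90 = -8.23 m.
Hydraulic gradient: i = |Δh| / L = 8.23 / 2061 = 0.00399.
Flow is from higher to lower head: from MW-5 toward MW-2, i.e. toward the north-west.

i ≈ 0.00399; groundwater flows toward the north-west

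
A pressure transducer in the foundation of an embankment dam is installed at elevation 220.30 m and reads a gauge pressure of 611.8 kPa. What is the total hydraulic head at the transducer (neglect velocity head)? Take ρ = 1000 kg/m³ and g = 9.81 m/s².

h ≈ 282.66 m

ψ = P/(ρg) = 611.8×1000 / (1000 × 9.81) = 62.36 m.
h = z + ψ = 220.30 + 62.36 = 282.66 m.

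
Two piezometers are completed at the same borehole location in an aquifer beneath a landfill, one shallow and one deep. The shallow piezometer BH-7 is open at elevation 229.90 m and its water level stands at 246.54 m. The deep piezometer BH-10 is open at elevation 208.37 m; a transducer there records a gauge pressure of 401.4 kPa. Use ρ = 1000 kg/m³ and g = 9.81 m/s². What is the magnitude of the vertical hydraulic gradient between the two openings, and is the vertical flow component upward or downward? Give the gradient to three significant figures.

|i_v| ≈ 0.128; vertical flow is upward

Total head at BH-7: h = 246.54 m (water level in the standpipe).
Pressure head at BH-10: ψ = P/(ρg) = 401.4×1000 / (1000 × 9.81) = 40.92 m.
Total head at BH-10: h = z + ψ = 208.37 + 40.92 = 249.29 m.
Δh = h(BH-7) − h(BH-10) = 246.54 − 249.29 = -2.75 m.
Vertical separation Δz = 229.90 − 208.37 = 21.53 m.
|i_v| = |Δh| / Δz = 2.75 / 21.53 = 0.128.
Head is higher in the deep piezometer, so vertical flow is upward (discharge condition).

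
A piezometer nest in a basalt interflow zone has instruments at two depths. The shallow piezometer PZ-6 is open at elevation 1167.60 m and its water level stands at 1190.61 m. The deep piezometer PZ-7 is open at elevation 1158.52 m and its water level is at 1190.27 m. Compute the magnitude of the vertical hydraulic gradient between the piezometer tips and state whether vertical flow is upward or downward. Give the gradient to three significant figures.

|i_v| ≈ 0.0374; vertical flow is downward

Total head at PZ-6: h = 1190.61 m (water level in the standpipe).
Total head at PZ-7: h = 1190.27 m.
Δh = h(PZ-6) − h(PZ-7) = 1190.61 − 1190.27 = 0.34 m.
Vertical separation Δz = 1167.60 − 1158.52 = 9.08 m.
|i_v| = |Δh| / Δz = 0.34 / 9.08 = 0.0374.
Head is higher in the shallow piezometer, so vertical flow is downward (recharge condition).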